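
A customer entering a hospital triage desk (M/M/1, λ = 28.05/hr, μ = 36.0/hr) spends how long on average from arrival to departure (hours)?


W = 1/(μ−λ) = 1/(36.0 − 28.05) = 1/7.95 = 0.1258 hr

Final: 0.1258 hr


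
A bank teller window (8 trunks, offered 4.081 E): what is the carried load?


B(8,4.081) = 0.033018 (Erlang-B)
Carried load = a(1 − B) = 4.081·(1 − 0.033018) = 4.081·0.966982 = 3.9463 E

Final: 3.9463 Erlangs


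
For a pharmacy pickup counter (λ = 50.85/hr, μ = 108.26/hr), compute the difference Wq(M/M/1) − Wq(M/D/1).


ρ = 50.85/108.26 = 0.4697
Wq(M/M/1) = ρ/(μ−λ) = 0.4697/57.41 = 0.008182 hr
Wq(M/D/1) = ρ/(2(μ−λ)) = 0.004091 hr
Savings = 0.008182 − 0.004091 = 0.004091 hr

Final: 0.004091 hr


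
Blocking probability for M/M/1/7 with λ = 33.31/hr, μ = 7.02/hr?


ρ = λ/μ = 33.31/7.02 = 4.7450
P_K = (1−ρ)ρ^K/(1−ρ^(K+1)) = (-3.7450·54158.003244)/(1 − 256980.496873)
= -202822.493629/-256979.496873 = 0.789256

Final: 0.789256


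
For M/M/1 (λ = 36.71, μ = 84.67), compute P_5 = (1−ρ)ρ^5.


ρ = 36.71/84.67 = 0.4336
P_n = (1−ρ)·ρ^n = (1 − 0.4336)·0.4336^5 = 0.5664·0.015321 = 0.008678

Final: 0.008678


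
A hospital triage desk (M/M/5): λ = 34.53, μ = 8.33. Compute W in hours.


a = 4.1453; ρ = 0.8291; P₀ = 0.010249
Lq = P₀·a^c·ρ/(c!(1−ρ)²) = 2.96545
Wq = Lq/λ = 2.96545/34.53 = 0.08588 hr
W = Wq + 1/μ = 0.08588 + 0.12005 = 0.20593 hr

Final: 0.20593 hr


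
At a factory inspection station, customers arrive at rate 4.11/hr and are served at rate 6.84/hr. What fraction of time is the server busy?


ρ = λ/μ = 4.11/6.84 = 0.6009

Final: 0.6009


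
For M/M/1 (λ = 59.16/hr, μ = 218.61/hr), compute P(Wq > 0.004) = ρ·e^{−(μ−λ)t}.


ρ = 59.16/218.61 = 0.2706
P(Wq > t) = ρ·e^{−(μ−λ)t} = 0.2706·e^{−0.6378}
= 0.2706·0.528454 = 0.143010

Final: 0.143010


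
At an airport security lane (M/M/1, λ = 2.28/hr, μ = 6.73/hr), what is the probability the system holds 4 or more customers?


ρ = 2.28/6.73 = 0.3388
P(N ≥ n) = ρ^n = 0.3388^4 = 0.013173

Final: 0.013173


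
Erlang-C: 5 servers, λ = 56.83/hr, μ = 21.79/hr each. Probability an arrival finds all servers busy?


a = λ/μ = 2.6081; ρ = a/5 = 0.5216
P₀ = 0.071450 (from M/M/c formula)
C(c,a) = [a^c/(c!(1−ρ))]·P₀ = [120.67078/(120·0.4784)]·0.071450
= 2.10205·0.071450 = 0.150193

Final: 0.150193


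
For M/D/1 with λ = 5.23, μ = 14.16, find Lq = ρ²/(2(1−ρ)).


ρ = 5.23/14.16 = 0.3694
M/D/1: Lq = ρ²/(2(1−ρ)) = 0.1364/(2·0.6306) = 0.10816

Final: 0.10816


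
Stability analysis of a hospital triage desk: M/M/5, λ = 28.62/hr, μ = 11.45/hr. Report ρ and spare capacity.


Total capacity cμ = 5·11.45 = 57.25/hr
ρ = λ/(cμ) = 28.62/57.25 = 0.4999
Stable ⇔ ρ < 1: YES
Spare capacity = cμ − λ = 57.25 − 28.62 = 28.63/hr

Final: ρ = 0.4999; stable; margin = 28.63/hr


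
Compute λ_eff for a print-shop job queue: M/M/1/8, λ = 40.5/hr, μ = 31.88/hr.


ρ = 1.2704; P_K = (1−ρ)ρ^8/(1−ρ^9) = 0.240777
λ_eff = λ(1 − P_K) = 40.5·(1 − 0.240777) = 40.5·0.759223 = 30.7485 /hr

Final: 30.7485 /hr


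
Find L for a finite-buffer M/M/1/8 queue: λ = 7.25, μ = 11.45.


ρ = 7.25/11.45 = 0.6332
L = ρ[1 − (K+1)ρ^K + Kρ^(K+1)] / [(1−ρ)(1−ρ^(K+1))]
Numerator: 0.6332·(1 − 9·0.025838 + 8·0.016360) = 0.568818
Denominator: (0.3668)·(0.983640) = 0.360811
L = 0.568818/0.360811 = 1.5765

Final: 1.5765


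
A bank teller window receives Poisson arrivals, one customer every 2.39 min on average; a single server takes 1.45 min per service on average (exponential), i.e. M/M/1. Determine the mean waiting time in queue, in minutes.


λ = 60/2.39 = 25.1046 /hr
μ = 60/1.45 = 41.3793 /hr
ρ = λ/μ = 25.1046/41.3793 = 0.6067
Wq = ρ/(μ−λ) = 0.6067/(41.3793−25.1046) = 0.03728 hr
In minutes: 0.03728·60 = 2.237 min

Final: 2.237 min


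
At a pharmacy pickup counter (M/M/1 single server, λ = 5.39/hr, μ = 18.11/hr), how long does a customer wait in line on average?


ρ = 5.39/18.11 = 0.2976
Wq = ρ/(μ−λ) = 0.2976/(18.11 − 5.39) = 0.2976/12.72 = 0.02340 hr

Final: 0.02340 hr


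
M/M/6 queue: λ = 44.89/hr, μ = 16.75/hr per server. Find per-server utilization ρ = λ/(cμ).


ρ = λ/(cμ) = 44.89/(6·16.75) = 44.89/100.50 = 0.4467

Final: 0.4467


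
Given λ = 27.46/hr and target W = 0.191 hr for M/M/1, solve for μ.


W = 1/(μ−λ) ⇒ μ − λ = 1/W = 1/0.191 = 5.2356
μ = λ + 1/W = 27.46 + 5.2356 = 32.6956 per hr

Final: 32.6956 /hr


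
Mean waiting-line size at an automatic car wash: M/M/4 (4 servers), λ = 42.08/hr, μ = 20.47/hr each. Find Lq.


a = λ/μ = 2.0557; ρ = a/4 = 0.5139
P₀ = 0.122741
Lq = P₀·a^c·ρ / (c!·(1−ρ)²) = 0.122741·17.85795·0.5139/(24·0.23627)
= 0.19865

Final: 0.19865


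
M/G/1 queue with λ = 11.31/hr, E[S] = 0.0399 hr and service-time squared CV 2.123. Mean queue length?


ρ = λ·E[S] = 11.31·0.0399 = 0.4513
Lq = ρ²(1+C_s²)/(2(1−ρ)) = 0.2036·(1+2.123)/(2·0.5487)
= 0.2036·3.1230/1.0975 = 0.57950

Final: 0.57950


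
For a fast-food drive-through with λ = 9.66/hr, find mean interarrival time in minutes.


Mean interarrival time = 1/λ = 1/9.66 hour = 0.10352 hour
In minutes: 0.10352 × 60 = 6.2112 min

Final: 6.2112 min


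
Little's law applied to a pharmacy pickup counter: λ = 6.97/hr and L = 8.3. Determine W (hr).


W = L/λ = 8.3/6.97 = 1.1908 hr

Final: 1.1908 hr


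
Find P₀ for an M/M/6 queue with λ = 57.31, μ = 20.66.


a = λ/μ = 57.31/20.66 = 2.7740; ρ = a/c = 0.4623
Σ_{k=0}^{5} a^k/k! (terms k=0..5) = 1.00000 + 2.77396 + 3.84743 + 3.55753 + 2.46711 + 1.36873 = 15.01477
Tail: a^6/(6!(1−ρ)) = 455.61766/(720·0.5377) = 1.17693
P₀ = 1/(15.01477 + 1.17693) = 1/16.19169 = 0.061760

Final: 0.061760


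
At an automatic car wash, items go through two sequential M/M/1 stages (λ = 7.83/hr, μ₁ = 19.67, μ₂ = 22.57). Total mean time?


Each node sees arrival rate λ = 7.83/hr (tandem ⇒ throughput preserved).
W₁ = 1/(μ₁−λ) = 1/(19.67−7.83) = 0.08446 hr
W₂ = 1/(μ₂−λ) = 1/(22.57−7.83) = 0.06784 hr
W_total = W₁ + W₂ = 0.08446 + 0.06784 = 0.15230 hr

Final: 0.15230 hr


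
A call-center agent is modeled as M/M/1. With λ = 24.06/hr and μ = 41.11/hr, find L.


ρ = λ/μ = 24.06/41.11 = 0.5853
L = ρ/(1−ρ) = 0.5853/(1 − 0.5853) = 0.5853/0.4147 = 1.4111

Final: 1.4111


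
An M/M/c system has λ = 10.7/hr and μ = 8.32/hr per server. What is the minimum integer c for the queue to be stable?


Stability requires cμ > λ ⇔ c > λ/μ.
λ/μ = 10.7/8.32 = 1.2861
Minimum integer c = ⌊1.2861⌋ + 1 = 2
Check: 2·8.32 = 16.64 > 10.7, while 1·8.32 = 8.32 ≤ 10.7

Final: 2 servers


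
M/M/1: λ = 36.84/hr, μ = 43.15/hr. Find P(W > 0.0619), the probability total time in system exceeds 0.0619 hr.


W ~ Exponential(μ−λ) for M/M/1.
μ − λ = 43.15 − 36.84 = 6.3100
P(W > t) = e^{−(μ−λ)t} = e^{−0.3906} = 0.676658

Final: 0.676658


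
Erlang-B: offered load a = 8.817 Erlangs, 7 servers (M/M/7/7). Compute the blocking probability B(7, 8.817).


B(c,a) = (a^c/c!) / Σ_{k=0}^{c} a^k/k!
a^7/7! = 821.893128
Σ terms (k=0..7): 1.00000 + 8.81700 + 38.86974 + 114.23818 + 251.80951 + 444.04088 + 652.51808 + 821.89313 = 2333.186519
B = 821.893128/2333.186519 = 0.352262

Final: 0.352262


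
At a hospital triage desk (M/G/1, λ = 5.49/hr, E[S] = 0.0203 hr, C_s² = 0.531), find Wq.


ρ = λ·E[S] = 5.49·0.0203 = 0.1114
E[S²] = E[S]²(1+C_s²) = 0.0203²·(1+0.531) = 0.0006309
Wq = λ·E[S²]/(2(1−ρ)) = 5.49·0.0006309/(2·0.8886) = 0.001949 hr

Final: 0.001949 hr


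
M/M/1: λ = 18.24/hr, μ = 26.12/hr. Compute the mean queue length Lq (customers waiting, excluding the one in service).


ρ = 18.24/26.12 = 0.6983
Lq = ρ²/(1−ρ) = 0.4876/0.3017 = 1.6164

Final: 1.6164


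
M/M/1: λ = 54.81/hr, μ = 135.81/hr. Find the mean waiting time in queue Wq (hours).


ρ = 54.81/135.81 = 0.4036
Wq = ρ/(μ−λ) = 0.4036/(135.81 − 54.81) = 0.4036/81.00 = 0.004982 hr

Final: 0.004982 hr


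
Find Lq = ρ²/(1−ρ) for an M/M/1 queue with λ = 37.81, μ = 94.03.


ρ = 37.81/94.03 = 0.4021
Lq = ρ²/(1−ρ) = 0.1617/0.5979 = 0.2704

Final: 0.2704


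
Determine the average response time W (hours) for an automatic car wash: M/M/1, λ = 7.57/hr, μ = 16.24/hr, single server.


W = 1/(μ−λ) = 1/(16.24 − 7.57) = 1/8.67 = 0.1153 hr

Final: 0.1153 hr


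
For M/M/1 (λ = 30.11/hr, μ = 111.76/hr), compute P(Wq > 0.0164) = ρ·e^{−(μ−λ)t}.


ρ = 30.11/111.76 = 0.2694
P(Wq > t) = ρ·e^{−(μ−λ)t} = 0.2694·e^{−1.3391}
= 0.2694·0.262092 = 0.070612

Final: 0.070612


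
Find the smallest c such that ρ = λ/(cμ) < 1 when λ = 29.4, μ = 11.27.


Stability requires cμ > λ ⇔ c > λ/μ.
λ/μ = 29.4/11.27 = 2.6087
Minimum integer c = ⌊2.6087⌋ + 1 = 3
Check: 3·11.27 = 33.81 > 29.4, while 2·11.27 = 22.54 ≤ 29.4

Final: 3 servers


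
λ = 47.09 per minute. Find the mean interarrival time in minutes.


Mean interarrival time = 1/λ = 1/47.09 minute = 0.02124 minute
In minutes: 0.02124 × 1 = 0.02124 min

Final: 0.02124 min


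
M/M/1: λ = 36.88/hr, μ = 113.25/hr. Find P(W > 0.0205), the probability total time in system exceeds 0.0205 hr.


W ~ Exponential(μ−λ) for M/M/1.
μ − λ = 113.25 − 36.88 = 76.3700
P(W > t) = e^{−(μ−λ)t} = e^{−1.5656} = 0.208966

Final: 0.208966


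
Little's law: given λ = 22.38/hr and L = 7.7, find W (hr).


W = L/λ = 7.7/22.38 = 0.3441 hr

Final: 0.3441 hr


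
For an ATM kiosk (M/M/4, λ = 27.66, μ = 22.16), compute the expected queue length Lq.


a = λ/μ = 1.2482; ρ = a/4 = 0.3120
P₀ = 0.285852
Lq = P₀·a^c·ρ / (c!·(1−ρ)²) = 0.285852·2.42733·0.3120/(24·0.47328)
= 0.01906

Final: 0.01906


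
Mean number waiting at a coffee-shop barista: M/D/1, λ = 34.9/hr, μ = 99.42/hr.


ρ = 34.9/99.42 = 0.3510
M/D/1: Lq = ρ²/(2(1−ρ)) = 0.1232/(2·0.6490) = 0.09494

Final: 0.09494


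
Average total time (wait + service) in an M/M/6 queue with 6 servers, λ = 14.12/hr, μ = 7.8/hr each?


a = 1.8103; ρ = 0.3017; P₀ = 0.163481
Lq = P₀·a^c·ρ/(c!(1−ρ)²) = 0.004944
Wq = Lq/λ = 0.004944/14.12 = 0.0003502 hr
W = Wq + 1/μ = 0.0003502 + 0.12821 = 0.12856 hr

Final: 0.12856 hr


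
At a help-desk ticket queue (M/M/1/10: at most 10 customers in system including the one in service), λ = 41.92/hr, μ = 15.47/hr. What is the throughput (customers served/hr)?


ρ = 2.7098; P_K = (1−ρ)ρ^10/(1−ρ^11) = 0.630975
λ_eff = λ(1 − P_K) = 41.92·(1 − 0.630975) = 41.92·0.369025 = 15.4695 /hr

Final: 15.4695 /hr


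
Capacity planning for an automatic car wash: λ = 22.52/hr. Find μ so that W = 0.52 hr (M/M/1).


W = 1/(μ−λ) ⇒ μ − λ = 1/W = 1/0.52 = 1.9231
μ = λ + 1/W = 22.52 + 1.9231 = 24.4431 per hr

Final: 24.4431 /hr


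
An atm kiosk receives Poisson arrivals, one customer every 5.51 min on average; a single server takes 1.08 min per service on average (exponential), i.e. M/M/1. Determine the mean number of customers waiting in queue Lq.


λ = 60/5.51 = 10.8893 /hr
μ = 60/1.08 = 55.5556 /hr
ρ = λ/μ = 10.8893/55.5556 = 0.1960
Lq = ρ²/(1−ρ) = 0.03842/0.8040 = 0.04779

Final: 0.04779


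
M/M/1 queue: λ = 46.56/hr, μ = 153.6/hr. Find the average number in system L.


ρ = λ/μ = 46.56/153.6 = 0.3031
L = ρ/(1−ρ) = 0.3031/(1 − 0.3031) = 0.3031/0.6969 = 0.4350

Final: 0.4350


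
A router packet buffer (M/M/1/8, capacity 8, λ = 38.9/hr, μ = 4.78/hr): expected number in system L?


ρ = 38.9/4.78 = 8.1381
L = ρ[1 − (K+1)ρ^K + Kρ^(K+1)] / [(1−ρ)(1−ρ^(K+1))]
Numerator: 8.1381·(1 − 9·19238607.647090 + 8·156565237.964809) = 8784030451.109282
Denominator: (-7.1381)·(-156565236.964809) = 1117574452.978926
L = 8784030451.109282/1117574452.978926 = 7.8599

Final: 7.8599


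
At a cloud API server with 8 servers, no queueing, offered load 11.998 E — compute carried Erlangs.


B(8,11.998) = 0.422580 (Erlang-B)
Carried load = a(1 − B) = 11.998·(1 − 0.422580) = 11.998·0.577420 = 6.9279 E

Final: 6.9279 Erlangs


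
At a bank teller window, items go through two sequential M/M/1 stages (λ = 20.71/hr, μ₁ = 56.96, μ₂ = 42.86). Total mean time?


Each node sees arrival rate λ = 20.71/hr (tandem ⇒ throughput preserved).
W₁ = 1/(μ₁−λ) = 1/(56.96−20.71) = 0.02759 hr
W₂ = 1/(μ₂−λ) = 1/(42.86−20.71) = 0.04515 hr
W_total = W₁ + W₂ = 0.02759 + 0.04515 = 0.07273 hr

Final: 0.07273 hr


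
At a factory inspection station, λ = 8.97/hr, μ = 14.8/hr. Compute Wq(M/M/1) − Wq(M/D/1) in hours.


ρ = 8.97/14.8 = 0.6061
Wq(M/M/1) = ρ/(μ−λ) = 0.6061/5.83 = 0.10396 hr
Wq(M/D/1) = ρ/(2(μ−λ)) = 0.05198 hr
Savings = 0.10396 − 0.05198 = 0.05198 hr

Final: 0.05198 hr


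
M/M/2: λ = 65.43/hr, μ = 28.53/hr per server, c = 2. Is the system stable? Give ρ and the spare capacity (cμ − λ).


Total capacity cμ = 2·28.53 = 57.06/hr
ρ = λ/(cμ) = 65.43/57.06 = 1.1467
Stable ⇔ ρ < 1: NO
Spare capacity = cμ − λ = 57.06 − 65.43 = -8.37/hr

Final: ρ = 1.1467; unstable; margin = -8.37/hr


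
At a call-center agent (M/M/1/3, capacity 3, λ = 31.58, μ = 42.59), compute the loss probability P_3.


ρ = λ/μ = 31.58/42.59 = 0.7415
P_K = (1−ρ)ρ^K/(1−ρ^(K+1)) = (0.2585·0.407674)/(1 − 0.302286)
= 0.105388/0.697714 = 0.151048

Final: 0.151048


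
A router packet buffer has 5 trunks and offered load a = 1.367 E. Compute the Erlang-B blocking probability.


B(c,a) = (a^c/c!) / Σ_{k=0}^{c} a^k/k!
a^5/5! = 0.039780
Σ terms (k=0..5): 1.00000 + 1.36700 + 0.93434 + 0.42575 + 0.14550 + 0.03978 = 3.912374
B = 0.039780/3.912374 = 0.010168

Final: 0.010168


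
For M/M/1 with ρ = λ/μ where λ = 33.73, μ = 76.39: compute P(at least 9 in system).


ρ = 33.73/76.39 = 0.4415
P(N ≥ n) = ρ^n = 0.4415^9 = 0.0006380

Final: 0.0006380


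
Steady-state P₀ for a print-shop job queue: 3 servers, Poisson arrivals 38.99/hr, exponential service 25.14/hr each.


a = λ/μ = 38.99/25.14 = 1.5509; ρ = a/c = 0.5170
Σ_{k=0}^{2} a^k/k! (terms k=0..2) = 1.00000 + 1.55091 + 1.20267 = 3.75358
Tail: a^3/(3!(1−ρ)) = 3.73047/(6·0.4830) = 1.28718
P₀ = 1/(3.75358 + 1.28718) = 1/5.04077 = 0.198383

Final: 0.198383


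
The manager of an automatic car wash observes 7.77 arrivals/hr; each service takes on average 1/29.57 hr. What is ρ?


ρ = λ/μ = 7.77/29.57 = 0.2628

Final: 0.2628


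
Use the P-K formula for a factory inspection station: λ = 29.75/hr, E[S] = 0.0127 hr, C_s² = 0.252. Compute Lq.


ρ = λ·E[S] = 29.75·0.0127 = 0.3778
Lq = ρ²(1+C_s²)/(2(1−ρ)) = 0.1428·(1+0.252)/(2·0.6222)
= 0.1428·1.2520/1.2444 = 0.14363

Final: 0.14363


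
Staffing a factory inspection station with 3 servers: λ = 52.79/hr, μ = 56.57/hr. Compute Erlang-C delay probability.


a = λ/μ = 0.9332; ρ = a/3 = 0.3111
P₀ = 0.389836 (from M/M/c formula)
C(c,a) = [a^c/(c!(1−ρ))]·P₀ = [0.81264/(6·0.6889)]·0.389836
= 0.19659·0.389836 = 0.076638

Final: 0.076638


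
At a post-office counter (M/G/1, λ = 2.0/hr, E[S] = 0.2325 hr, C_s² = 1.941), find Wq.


ρ = λ·E[S] = 2.0·0.2325 = 0.4650
E[S²] = E[S]²(1+C_s²) = 0.2325²·(1+1.941) = 0.158979
Wq = λ·E[S²]/(2(1−ρ)) = 2.0·0.158979/(2·0.5350) = 0.29716 hr

Final: 0.29716 hr


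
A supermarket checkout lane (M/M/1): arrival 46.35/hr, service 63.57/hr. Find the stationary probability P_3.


ρ = 46.35/63.57 = 0.7291
P_n = (1−ρ)·ρ^n = (1 − 0.7291)·0.7291^3 = 0.2709·0.387608 = 0.104996

Final: 0.104996


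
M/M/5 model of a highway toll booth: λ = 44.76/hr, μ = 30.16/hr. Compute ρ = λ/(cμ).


ρ = λ/(cμ) = 44.76/(5·30.16) = 44.76/150.80 = 0.2968

Final: 0.2968


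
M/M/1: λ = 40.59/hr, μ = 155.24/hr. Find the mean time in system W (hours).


W = 1/(μ−λ) = 1/(155.24 − 40.59) = 1/114.65 = 0.008722 hr

Final: 0.008722 hr


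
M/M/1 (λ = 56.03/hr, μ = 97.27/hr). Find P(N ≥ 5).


ρ = 56.03/97.27 = 0.5760
P(N ≥ n) = ρ^n = 0.5760^5 = 0.063417

Final: 0.063417


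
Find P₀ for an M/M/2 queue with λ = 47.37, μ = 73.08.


a = λ/μ = 47.37/73.08 = 0.6482; ρ = a/c = 0.3241
Σ_{k=0}^{1} a^k/k! (terms k=0..1) = 1.00000 + 0.64819 = 1.64819
Tail: a^2/(2!(1−ρ)) = 0.42016/(2·0.6759) = 0.31081
P₀ = 1/(1.64819 + 0.31081) = 1/1.95900 = 0.510463

Final: 0.510463


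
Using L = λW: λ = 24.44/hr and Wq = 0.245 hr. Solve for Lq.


Lq = λWq = 24.44·0.245 = 5.9878

Final: 5.9878


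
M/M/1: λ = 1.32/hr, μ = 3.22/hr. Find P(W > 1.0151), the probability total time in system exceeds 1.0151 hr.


W ~ Exponential(μ−λ) for M/M/1.
μ − λ = 3.22 − 1.32 = 1.9000
P(W > t) = e^{−(μ−λ)t} = e^{−1.9287} = 0.145338

Final: 0.145338


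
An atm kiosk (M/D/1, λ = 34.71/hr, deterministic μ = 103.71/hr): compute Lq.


ρ = 34.71/103.71 = 0.3347
M/D/1: Lq = ρ²/(2(1−ρ)) = 0.1120/(2·0.6653) = 0.08418

Final: 0.08418


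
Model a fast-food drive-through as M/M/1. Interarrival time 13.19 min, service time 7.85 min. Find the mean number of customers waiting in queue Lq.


λ = 60/13.19 = 4.5489 /hr
μ = 60/7.85 = 7.6433 /hr
ρ = λ/μ = 4.5489/7.6433 = 0.5951
Lq = ρ²/(1−ρ) = 0.3542/0.4049 = 0.8749

Final: 0.8749


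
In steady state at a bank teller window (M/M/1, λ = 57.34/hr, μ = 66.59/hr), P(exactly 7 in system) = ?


ρ = 57.34/66.59 = 0.8611
P_n = (1−ρ)·ρ^n = (1 − 0.8611)·0.8611^7 = 0.1389·0.351027 = 0.048761

Final: 0.048761


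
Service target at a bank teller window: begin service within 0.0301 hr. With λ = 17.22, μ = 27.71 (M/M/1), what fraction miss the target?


ρ = 17.22/27.71 = 0.6214
P(Wq > t) = ρ·e^{−(μ−λ)t} = 0.6214·e^{−0.3157}
= 0.6214·0.729242 = 0.453178

Final: 0.453178


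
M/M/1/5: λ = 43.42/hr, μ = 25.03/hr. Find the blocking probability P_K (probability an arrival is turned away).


ρ = λ/μ = 43.42/25.03 = 1.7347
P_K = (1−ρ)ρ^K/(1−ρ^(K+1)) = (-0.7347·15.708866)/(1 − 27.250459)
= -11.541592/-26.250459 = 0.439672

Final: 0.439672


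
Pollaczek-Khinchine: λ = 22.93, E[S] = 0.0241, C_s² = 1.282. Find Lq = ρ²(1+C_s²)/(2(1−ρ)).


ρ = λ·E[S] = 22.93·0.0241 = 0.5526
Lq = ρ²(1+C_s²)/(2(1−ρ)) = 0.3054·(1+1.282)/(2·0.4474)
= 0.3054·2.2820/0.8948 = 0.77883

Final: 0.77883


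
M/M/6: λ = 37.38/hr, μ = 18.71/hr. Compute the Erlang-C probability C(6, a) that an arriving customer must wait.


a = λ/μ = 1.9979; ρ = a/6 = 0.3330
P₀ = 0.135426 (from M/M/c formula)
C(c,a) = [a^c/(c!(1−ρ))]·P₀ = [63.59062/(720·0.6670)]·0.135426
= 0.13241·0.135426 = 0.017932

Final: 0.017932


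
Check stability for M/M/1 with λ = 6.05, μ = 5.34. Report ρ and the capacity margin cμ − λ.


Total capacity cμ = 1·5.34 = 5.34/hr
ρ = λ/(cμ) = 6.05/5.34 = 1.1330
Stable ⇔ ρ < 1: NO
Spare capacity = cμ − λ = 5.34 − 6.05 = -0.71/hr

Final: ρ = 1.1330; unstable; margin = -0.71/hr


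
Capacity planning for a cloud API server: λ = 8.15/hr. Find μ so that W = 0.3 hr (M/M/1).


W = 1/(μ−λ) ⇒ μ − λ = 1/W = 1/0.3 = 3.3333
μ = λ + 1/W = 8.15 + 3.3333 = 11.4833 per hr

Final: 11.4833 /hr


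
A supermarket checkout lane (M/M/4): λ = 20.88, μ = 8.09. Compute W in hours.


a = 2.5810; ρ = 0.6452; P₀ = 0.066716
Lq = P₀·a^c·ρ/(c!(1−ρ)²) = 0.63242
Wq = Lq/λ = 0.63242/20.88 = 0.03029 hr
W = Wq + 1/μ = 0.03029 + 0.12361 = 0.15390 hr

Final: 0.15390 hr


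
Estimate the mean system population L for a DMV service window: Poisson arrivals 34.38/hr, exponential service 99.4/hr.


ρ = λ/μ = 34.38/99.4 = 0.3459
L = ρ/(1−ρ) = 0.3459/(1 − 0.3459) = 0.3459/0.6541 = 0.5288

Final: 0.5288


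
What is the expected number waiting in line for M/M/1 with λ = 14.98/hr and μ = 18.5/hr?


ρ = 14.98/18.5 = 0.8097
Lq = ρ²/(1−ρ) = 0.6557/0.1903 = 3.4460

Final: 3.4460


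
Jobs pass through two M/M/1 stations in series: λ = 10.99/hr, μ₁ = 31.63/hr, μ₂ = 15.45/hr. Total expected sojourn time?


Each node sees arrival rate λ = 10.99/hr (tandem ⇒ throughput preserved).
W₁ = 1/(μ₁−λ) = 1/(31.63−10.99) = 0.04845 hr
W₂ = 1/(μ₂−λ) = 1/(15.45−10.99) = 0.22422 hr
W_total = W₁ + W₂ = 0.04845 + 0.22422 = 0.27266 hr

Final: 0.27266 hr


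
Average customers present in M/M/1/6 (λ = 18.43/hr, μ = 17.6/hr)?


ρ = 18.43/17.6 = 1.0472
L = ρ[1 − (K+1)ρ^K + Kρ^(K+1)] / [(1−ρ)(1−ρ^(K+1))]
Numerator: 1.0472·(1 − 7·1.318487 + 6·1.380666) = 0.057159
Denominator: (-0.04716)·(-0.380666) = 0.017952
L = 0.057159/0.017952 = 3.1840

Final: 3.1840


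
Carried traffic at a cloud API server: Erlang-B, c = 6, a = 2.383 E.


B(6,2.383) = 0.023734 (Erlang-B)
Carried load = a(1 − B) = 2.383·(1 − 0.023734) = 2.383·0.976266 = 2.3264 E

Final: 2.3264 Erlangs


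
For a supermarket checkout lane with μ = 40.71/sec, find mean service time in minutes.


Mean service time = 1/μ = 1/40.71 second = 0.02456 second
In minutes: 0.02456 × 0.0166667 = 0.0004094 min

Final: 0.0004094 min


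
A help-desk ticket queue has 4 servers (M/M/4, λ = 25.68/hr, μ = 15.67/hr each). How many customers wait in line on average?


a = λ/μ = 1.6388; ρ = a/4 = 0.4097
P₀ = 0.191413
Lq = P₀·a^c·ρ / (c!·(1−ρ)²) = 0.191413·7.21280·0.4097/(24·0.34845)
= 0.06764

Final: 0.06764


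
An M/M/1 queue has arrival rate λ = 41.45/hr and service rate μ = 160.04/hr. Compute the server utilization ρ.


ρ = λ/μ = 41.45/160.04 = 0.2590

Final: 0.2590


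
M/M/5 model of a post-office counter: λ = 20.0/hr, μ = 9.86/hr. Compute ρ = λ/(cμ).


ρ = λ/(cμ) = 20.0/(5·9.86) = 20.0/49.30 = 0.4057

Final: 0.4057


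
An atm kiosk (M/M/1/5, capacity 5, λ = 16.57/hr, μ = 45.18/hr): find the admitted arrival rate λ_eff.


ρ = 0.3668; P_K = (1−ρ)ρ^5/(1−ρ^6) = 0.004212
λ_eff = λ(1 − P_K) = 16.57·(1 − 0.004212) = 16.57·0.995788 = 16.5002 /hr

Final: 16.5002 /hr


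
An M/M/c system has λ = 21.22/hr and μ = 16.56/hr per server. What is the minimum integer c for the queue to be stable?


Stability requires cμ > λ ⇔ c > λ/μ.
λ/μ = 21.22/16.56 = 1.2814
Minimum integer c = ⌊1.2814⌋ + 1 = 2
Check: 2·16.56 = 33.12 > 21.22, while 1·16.56 = 16.56 ≤ 21.22

Final: 2 servers


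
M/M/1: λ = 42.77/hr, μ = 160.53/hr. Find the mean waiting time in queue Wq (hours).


ρ = 42.77/160.53 = 0.2664
Wq = ρ/(μ−λ) = 0.2664/(160.53 − 42.77) = 0.2664/117.76 = 0.002262 hr

Final: 0.002262 hr


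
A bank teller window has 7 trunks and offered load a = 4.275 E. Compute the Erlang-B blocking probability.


B(c,a) = (a^c/c!) / Σ_{k=0}^{c} a^k/k!
a^7/7! = 5.177526
Σ terms (k=0..7): 1.00000 + 4.27500 + 9.13781 + 13.02138 + 13.91660 + 11.89870 + 8.47782 + 5.17753 = 66.904840
B = 5.177526/66.904840 = 0.077386

Final: 0.077386


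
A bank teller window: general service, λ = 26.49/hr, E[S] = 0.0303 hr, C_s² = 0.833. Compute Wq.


ρ = λ·E[S] = 26.49·0.0303 = 0.8026
E[S²] = E[S]²(1+C_s²) = 0.0303²·(1+0.833) = 0.001683
Wq = λ·E[S²]/(2(1−ρ)) = 26.49·0.001683/(2·0.1974) = 0.11294 hr

Final: 0.11294 hr


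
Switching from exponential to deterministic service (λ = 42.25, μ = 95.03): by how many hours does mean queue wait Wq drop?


ρ = 42.25/95.03 = 0.4446
Wq(M/M/1) = ρ/(μ−λ) = 0.4446/52.78 = 0.008424 hr
Wq(M/D/1) = ρ/(2(μ−λ)) = 0.004212 hr
Savings = 0.008424 − 0.004212 = 0.004212 hr

Final: 0.004212 hr


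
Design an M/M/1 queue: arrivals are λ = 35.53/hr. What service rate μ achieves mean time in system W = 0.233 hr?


W = 1/(μ−λ) ⇒ μ − λ = 1/W = 1/0.233 = 4.2918
μ = λ + 1/W = 35.53 + 4.2918 = 39.8218 per hr

Final: 39.8218 /hr


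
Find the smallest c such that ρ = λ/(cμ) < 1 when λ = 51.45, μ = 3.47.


Stability requires cμ > λ ⇔ c > λ/μ.
λ/μ = 51.45/3.47 = 14.8271
Minimum integer c = ⌊14.8271⌋ + 1 = 15
Check: 15·3.47 = 52.05 > 51.45, while 14·3.47 = 48.58 ≤ 51.45

Final: 15 servers


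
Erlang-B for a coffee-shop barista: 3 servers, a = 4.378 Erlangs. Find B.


B(c,a) = (a^c/c!) / Σ_{k=0}^{c} a^k/k!
a^3/3! = 13.985436
Σ terms (k=0..3): 1.00000 + 4.37800 + 9.58344 + 13.98544 = 28.946878
B = 13.985436/28.946878 = 0.483141

Final: 0.483141


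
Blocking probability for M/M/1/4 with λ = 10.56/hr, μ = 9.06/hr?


ρ = λ/μ = 10.56/9.06 = 1.1656
P_K = (1−ρ)ρ^K/(1−ρ^(K+1)) = (-0.1656·1.845623)/(1 − 2.151189)
= -0.305567/-1.151189 = 0.265436

Final: 0.265436


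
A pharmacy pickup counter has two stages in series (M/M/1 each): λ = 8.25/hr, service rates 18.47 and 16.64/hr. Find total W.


Each node sees arrival rate λ = 8.25/hr (tandem ⇒ throughput preserved).
W₁ = 1/(μ₁−λ) = 1/(18.47−8.25) = 0.09785 hr
W₂ = 1/(μ₂−λ) = 1/(16.64−8.25) = 0.11919 hr
W_total = W₁ + W₂ = 0.09785 + 0.11919 = 0.21704 hr

Final: 0.21704 hr


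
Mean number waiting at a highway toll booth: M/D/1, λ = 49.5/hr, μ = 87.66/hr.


ρ = 49.5/87.66 = 0.5647
M/D/1: Lq = ρ²/(2(1−ρ)) = 0.3189/(2·0.4353) = 0.36624

Final: 0.36624


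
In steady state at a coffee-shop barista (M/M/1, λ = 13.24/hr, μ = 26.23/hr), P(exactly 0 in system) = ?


ρ = 13.24/26.23 = 0.5048
P_n = (1−ρ)·ρ^n = (1 − 0.5048)·0.5048^0 = 0.4952·1.000000 = 0.495234

Final: 0.495234


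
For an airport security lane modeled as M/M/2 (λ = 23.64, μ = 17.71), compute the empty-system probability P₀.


a = λ/μ = 23.64/17.71 = 1.3348; ρ = a/c = 0.6674
Σ_{k=0}^{1} a^k/k! (terms k=0..1) = 1.00000 + 1.33484 = 2.33484
Tail: a^2/(2!(1−ρ)) = 1.78180/(2·0.3326) = 2.67874
P₀ = 1/(2.33484 + 2.67874) = 1/5.01358 = 0.199458

Final: 0.199458


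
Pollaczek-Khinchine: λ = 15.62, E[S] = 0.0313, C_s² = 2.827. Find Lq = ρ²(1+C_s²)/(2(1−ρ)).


ρ = λ·E[S] = 15.62·0.0313 = 0.4889
Lq = ρ²(1+C_s²)/(2(1−ρ)) = 0.2390·(1+2.827)/(2·0.5111)
= 0.2390·3.8270/1.0222 = 0.89491

Final: 0.89491


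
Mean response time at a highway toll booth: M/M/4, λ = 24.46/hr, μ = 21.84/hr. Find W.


a = 1.1200; ρ = 0.2800; P₀ = 0.325489
Lq = P₀·a^c·ρ/(c!(1−ρ)²) = 0.01152
Wq = Lq/λ = 0.01152/24.46 = 0.0004711 hr
W = Wq + 1/μ = 0.0004711 + 0.04579 = 0.04626 hr

Final: 0.04626 hr


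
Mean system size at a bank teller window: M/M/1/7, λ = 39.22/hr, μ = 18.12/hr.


ρ = 39.22/18.12 = 2.1645
L = ρ[1 − (K+1)ρ^K + Kρ^(K+1)] / [(1−ρ)(1−ρ^(K+1))]
Numerator: 2.1645·(1 − 8·222.559313 + 7·481.720544) = 3447.051218
Denominator: (-1.1645)·(-480.720544) = 559.779441
L = 3447.051218/559.779441 = 6.1579

Final: 6.1579


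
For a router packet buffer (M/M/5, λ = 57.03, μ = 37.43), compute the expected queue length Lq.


a = λ/μ = 1.5236; ρ = a/5 = 0.3047
P₀ = 0.217539
Lq = P₀·a^c·ρ / (c!·(1−ρ)²) = 0.217539·8.21141·0.3047/(120·0.48340)
= 0.009384

Final: 0.009384


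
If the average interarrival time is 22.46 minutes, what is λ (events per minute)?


λ = 1/(interarrival time) in consistent units.
1 minute = 1 min, so λ = 1/22.46 = 0.04452 per minute

Final: 0.04452 /min


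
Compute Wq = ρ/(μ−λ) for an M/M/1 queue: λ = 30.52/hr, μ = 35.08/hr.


ρ = 30.52/35.08 = 0.8700
Wq = ρ/(μ−λ) = 0.8700/(35.08 − 30.52) = 0.8700/4.56 = 0.1908 hr

Final: 0.1908 hr


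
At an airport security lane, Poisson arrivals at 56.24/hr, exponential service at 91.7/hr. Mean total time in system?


W = 1/(μ−λ) = 1/(91.7 − 56.24) = 1/35.46 = 0.02820 hr

Final: 0.02820 hr


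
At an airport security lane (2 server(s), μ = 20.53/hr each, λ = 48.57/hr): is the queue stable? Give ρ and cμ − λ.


Total capacity cμ = 2·20.53 = 41.06/hr
ρ = λ/(cμ) = 48.57/41.06 = 1.1829
Stable ⇔ ρ < 1: NO
Spare capacity = cμ − λ = 41.06 − 48.57 = -7.51/hr

Final: ρ = 1.1829; unstable; margin = -7.51/hr


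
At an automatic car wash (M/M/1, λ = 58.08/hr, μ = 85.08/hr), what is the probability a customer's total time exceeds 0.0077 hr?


W ~ Exponential(μ−λ) for M/M/1.
μ − λ = 85.08 − 58.08 = 27.0000
P(W > t) = e^{−(μ−λ)t} = e^{−0.2079} = 0.812288

Final: 0.812288


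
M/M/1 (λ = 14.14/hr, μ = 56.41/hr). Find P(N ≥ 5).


ρ = 14.14/56.41 = 0.2507
P(N ≥ n) = ρ^n = 0.2507^5 = 0.0009896

Final: 0.0009896


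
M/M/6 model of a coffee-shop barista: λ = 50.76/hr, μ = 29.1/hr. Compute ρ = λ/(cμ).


ρ = λ/(cμ) = 50.76/(6·29.1) = 50.76/174.60 = 0.2907

Final: 0.2907


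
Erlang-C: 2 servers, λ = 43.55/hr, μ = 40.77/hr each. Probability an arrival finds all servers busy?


a = λ/μ = 1.0682; ρ = a/2 = 0.5341
P₀ = 0.303701 (from M/M/c formula)
C(c,a) = [a^c/(c!(1−ρ))]·P₀ = [1.14102/(2·0.4659)]·0.303701
= 1.22452·0.303701 = 0.371889

Final: 0.371889


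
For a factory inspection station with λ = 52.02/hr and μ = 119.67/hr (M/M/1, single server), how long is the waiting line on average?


ρ = 52.02/119.67 = 0.4347
Lq = ρ²/(1−ρ) = 0.1890/0.5653 = 0.3343

Final: 0.3343


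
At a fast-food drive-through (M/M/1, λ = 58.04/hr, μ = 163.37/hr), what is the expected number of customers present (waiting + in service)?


ρ = λ/μ = 58.04/163.37 = 0.3553
L = ρ/(1−ρ) = 0.3553/(1 − 0.3553) = 0.3553/0.6447 = 0.5510

Final: 0.5510


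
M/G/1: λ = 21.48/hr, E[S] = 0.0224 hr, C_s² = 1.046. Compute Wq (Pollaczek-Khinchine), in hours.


ρ = λ·E[S] = 21.48·0.0224 = 0.4812
E[S²] = E[S]²(1+C_s²) = 0.0224²·(1+1.046) = 0.001027
Wq = λ·E[S²]/(2(1−ρ)) = 21.48·0.001027/(2·0.5188) = 0.02125 hr

Final: 0.02125 hr


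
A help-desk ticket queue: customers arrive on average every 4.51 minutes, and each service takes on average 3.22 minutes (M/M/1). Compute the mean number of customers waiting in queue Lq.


λ = 60/4.51 = 13.3038 /hr
μ = 60/3.22 = 18.6335 /hr
ρ = λ/μ = 13.3038/18.6335 = 0.7140
Lq = ρ²/(1−ρ) = 0.5098/0.2860 = 1.7822

Final: 1.7822


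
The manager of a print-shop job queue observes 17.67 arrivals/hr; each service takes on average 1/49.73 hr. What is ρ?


ρ = λ/μ = 17.67/49.73 = 0.3553

Final: 0.3553


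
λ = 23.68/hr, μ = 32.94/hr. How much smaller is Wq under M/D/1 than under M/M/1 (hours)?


ρ = 23.68/32.94 = 0.7189
Wq(M/M/1) = ρ/(μ−λ) = 0.7189/9.26 = 0.07763 hr
Wq(M/D/1) = ρ/(2(μ−λ)) = 0.03882 hr
Savings = 0.07763 − 0.03882 = 0.03882 hr

Final: 0.03882 hr


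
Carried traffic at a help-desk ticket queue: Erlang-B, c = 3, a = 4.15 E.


B(3,4.15) = 0.463990 (Erlang-B)
Carried load = a(1 − B) = 4.15·(1 − 0.463990) = 4.15·0.536010 = 2.2244 E

Final: 2.2244 Erlangs


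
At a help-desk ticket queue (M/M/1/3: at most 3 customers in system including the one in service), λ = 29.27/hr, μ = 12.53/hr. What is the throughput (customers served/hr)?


ρ = 2.3360; P_K = (1−ρ)ρ^3/(1−ρ^4) = 0.591790
λ_eff = λ(1 − P_K) = 29.27·(1 − 0.591790) = 29.27·0.408210 = 11.9483 /hr

Final: 11.9483 /hr


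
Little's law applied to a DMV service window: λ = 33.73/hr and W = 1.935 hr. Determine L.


L = λW = 33.73·1.935 = 65.2675

Final: 65.2675


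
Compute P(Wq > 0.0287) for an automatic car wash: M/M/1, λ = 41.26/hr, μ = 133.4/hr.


ρ = 41.26/133.4 = 0.3093
P(Wq > t) = ρ·e^{−(μ−λ)t} = 0.3093·e^{−2.6444}
= 0.3093·0.071047 = 0.021974

Final: 0.021974


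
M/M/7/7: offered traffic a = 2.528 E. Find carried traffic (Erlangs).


B(7,2.528) = 0.010497 (Erlang-B)
Carried load = a(1 − B) = 2.528·(1 − 0.010497) = 2.528·0.989503 = 2.5015 E

Final: 2.5015 Erlangs


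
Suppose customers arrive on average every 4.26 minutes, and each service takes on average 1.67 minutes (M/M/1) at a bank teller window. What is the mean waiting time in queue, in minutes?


λ = 60/4.26 = 14.0845 /hr
μ = 60/1.67 = 35.9281 /hr
ρ = λ/μ = 14.0845/35.9281 = 0.3920
Wq = ρ/(μ−λ) = 0.3920/(35.9281−14.0845) = 0.01795 hr
In minutes: 0.01795·60 = 1.077 min

Final: 1.077 min


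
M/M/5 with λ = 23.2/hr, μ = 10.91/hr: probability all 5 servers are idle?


a = λ/μ = 23.2/10.91 = 2.1265; ρ = a/c = 0.4253
Σ_{k=0}^{4} a^k/k! (terms k=0..4) = 1.00000 + 2.12649 + 2.26098 + 1.60265 + 0.85200 = 7.84212
Tail: a^5/(5!(1−ρ)) = 43.48267/(120·0.5747) = 0.63051
P₀ = 1/(7.84212 + 0.63051) = 1/8.47263 = 0.118027

Final: 0.118027


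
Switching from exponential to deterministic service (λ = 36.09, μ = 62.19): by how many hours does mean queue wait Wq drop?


ρ = 36.09/62.19 = 0.5803
Wq(M/M/1) = ρ/(μ−λ) = 0.5803/26.10 = 0.02223 hr
Wq(M/D/1) = ρ/(2(μ−λ)) = 0.01112 hr
Savings = 0.02223 − 0.01112 = 0.01112 hr

Final: 0.01112 hr


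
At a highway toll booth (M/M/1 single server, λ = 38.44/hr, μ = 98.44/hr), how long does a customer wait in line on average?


ρ = 38.44/98.44 = 0.3905
Wq = ρ/(μ−λ) = 0.3905/(98.44 − 38.44) = 0.3905/60.00 = 0.006508 hr

Final: 0.006508 hr


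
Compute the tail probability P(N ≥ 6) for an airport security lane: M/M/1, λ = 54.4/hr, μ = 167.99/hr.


ρ = 54.4/167.99 = 0.3238
P(N ≥ n) = ρ^n = 0.3238^6 = 0.001153

Final: 0.001153


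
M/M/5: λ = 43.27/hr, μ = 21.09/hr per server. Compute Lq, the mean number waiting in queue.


a = λ/μ = 2.0517; ρ = a/5 = 0.4103
P₀ = 0.127424
Lq = P₀·a^c·ρ / (c!·(1−ρ)²) = 0.127424·36.35395·0.4103/(120·0.34770)
= 0.04556

Final: 0.04556


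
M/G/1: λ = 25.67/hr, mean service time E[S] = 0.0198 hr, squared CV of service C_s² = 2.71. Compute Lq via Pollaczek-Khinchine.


ρ = λ·E[S] = 25.67·0.0198 = 0.5083
Lq = ρ²(1+C_s²)/(2(1−ρ)) = 0.2583·(1+2.71)/(2·0.4917)
= 0.2583·3.7100/0.9835 = 0.97453

Final: 0.97453


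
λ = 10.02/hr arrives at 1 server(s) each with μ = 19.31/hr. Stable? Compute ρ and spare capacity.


Total capacity cμ = 1·19.31 = 19.31/hr
ρ = λ/(cμ) = 10.02/19.31 = 0.5189
Stable ⇔ ρ < 1: YES
Spare capacity = cμ − λ = 19.31 − 10.02 = 9.29/hr

Final: ρ = 0.5189; stable; margin = 9.29/hr


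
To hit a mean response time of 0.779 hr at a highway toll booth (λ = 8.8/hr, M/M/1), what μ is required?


W = 1/(μ−λ) ⇒ μ − λ = 1/W = 1/0.779 = 1.2837
μ = λ + 1/W = 8.8 + 1.2837 = 10.0837 per hr

Final: 10.0837 /hr


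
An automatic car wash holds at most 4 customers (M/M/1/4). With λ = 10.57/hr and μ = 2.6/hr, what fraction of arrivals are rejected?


ρ = λ/μ = 10.57/2.6 = 4.0654
P_K = (1−ρ)ρ^K/(1−ρ^(K+1)) = (-3.0654·273.153366)/(1 − 1110.473494)
= -837.320127/-1109.473494 = 0.754700

Final: 0.754700


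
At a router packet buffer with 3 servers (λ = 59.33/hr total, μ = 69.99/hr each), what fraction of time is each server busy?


ρ = λ/(cμ) = 59.33/(3·69.99) = 59.33/209.97 = 0.2826

Final: 0.2826


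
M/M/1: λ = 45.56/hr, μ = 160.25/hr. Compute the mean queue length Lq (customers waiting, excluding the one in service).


ρ = 45.56/160.25 = 0.2843
Lq = ρ²/(1−ρ) = 0.08083/0.7157 = 0.1129

Final: 0.1129


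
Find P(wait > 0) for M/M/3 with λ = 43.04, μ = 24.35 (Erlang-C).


a = λ/μ = 1.7676; ρ = a/3 = 0.5892
P₀ = 0.152205 (from M/M/c formula)
C(c,a) = [a^c/(c!(1−ρ))]·P₀ = [5.52230/(6·0.4108)]·0.152205
= 2.24039·0.152205 = 0.340999

Final: 0.340999


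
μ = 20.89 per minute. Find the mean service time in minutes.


Mean service time = 1/μ = 1/20.89 minute = 0.04787 minute
In minutes: 0.04787 × 1 = 0.04787 min

Final: 0.04787 min


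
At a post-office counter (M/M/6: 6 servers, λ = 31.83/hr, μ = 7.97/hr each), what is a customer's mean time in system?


a = 3.9937; ρ = 0.6656; P₀ = 0.016805
Lq = P₀·a^c·ρ/(c!(1−ρ)²) = 0.56381
Wq = Lq/λ = 0.56381/31.83 = 0.01771 hr
W = Wq + 1/μ = 0.01771 + 0.12547 = 0.14318 hr

Final: 0.14318 hr


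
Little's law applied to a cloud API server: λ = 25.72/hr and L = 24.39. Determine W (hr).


W = L/λ = 24.39/25.72 = 0.9483 hr

Final: 0.9483 hr


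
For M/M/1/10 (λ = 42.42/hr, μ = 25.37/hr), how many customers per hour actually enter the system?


ρ = 1.6721; P_K = (1−ρ)ρ^10/(1−ρ^11) = 0.403345
λ_eff = λ(1 − P_K) = 42.42·(1 − 0.403345) = 42.42·0.596655 = 25.3101 /hr

Final: 25.3101 /hr


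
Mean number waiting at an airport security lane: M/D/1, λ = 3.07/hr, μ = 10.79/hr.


ρ = 3.07/10.79 = 0.2845
M/D/1: Lq = ρ²/(2(1−ρ)) = 0.08095/(2·0.7155) = 0.05657

Final: 0.05657


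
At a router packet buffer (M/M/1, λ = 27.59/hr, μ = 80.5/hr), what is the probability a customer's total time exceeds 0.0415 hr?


W ~ Exponential(μ−λ) for M/M/1.
μ − λ = 80.5 − 27.59 = 52.9100
P(W > t) = e^{−(μ−λ)t} = e^{−2.1958} = 0.111273

Final: 0.111273


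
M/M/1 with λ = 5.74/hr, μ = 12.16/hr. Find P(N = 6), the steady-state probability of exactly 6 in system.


ρ = 5.74/12.16 = 0.4720
P_n = (1−ρ)·ρ^n = (1 − 0.4720)·0.4720^6 = 0.5280·0.011063 = 0.005841

Final: 0.005841


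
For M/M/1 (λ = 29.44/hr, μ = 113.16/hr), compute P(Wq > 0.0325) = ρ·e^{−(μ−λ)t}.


ρ = 29.44/113.16 = 0.2602
P(Wq > t) = ρ·e^{−(μ−λ)t} = 0.2602·e^{−2.7209}
= 0.2602·0.065815 = 0.017123

Final: 0.017123


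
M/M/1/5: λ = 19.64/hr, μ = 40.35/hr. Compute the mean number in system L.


ρ = 19.64/40.35 = 0.4867
L = ρ[1 − (K+1)ρ^K + Kρ^(K+1)] / [(1−ρ)(1−ρ^(K+1))]
Numerator: 0.4867·(1 − 6·0.027321 + 5·0.013298) = 0.439316
Denominator: (0.5133)·(0.986702) = 0.506434
L = 0.439316/0.506434 = 0.8675

Final: 0.8675


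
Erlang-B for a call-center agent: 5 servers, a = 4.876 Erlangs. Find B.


B(c,a) = (a^c/c!) / Σ_{k=0}^{c} a^k/k!
a^5/5! = 22.968744
Σ terms (k=0..5): 1.00000 + 4.87600 + 11.88769 + 19.32146 + 23.55285 + 22.96874 = 83.606741
B = 22.968744/83.606741 = 0.274724

Final: 0.274724


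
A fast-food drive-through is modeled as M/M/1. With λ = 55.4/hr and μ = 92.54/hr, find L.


ρ = λ/μ = 55.4/92.54 = 0.5987
L = ρ/(1−ρ) = 0.5987/(1 − 0.5987) = 0.5987/0.4013 = 1.4917

Final: 1.4917


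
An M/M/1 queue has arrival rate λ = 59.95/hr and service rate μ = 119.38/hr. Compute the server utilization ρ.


ρ = λ/μ = 59.95/119.38 = 0.5022

Final: 0.5022


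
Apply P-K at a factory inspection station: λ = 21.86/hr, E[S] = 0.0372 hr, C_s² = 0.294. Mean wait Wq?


ρ = λ·E[S] = 21.86·0.0372 = 0.8132
E[S²] = E[S]²(1+C_s²) = 0.0372²·(1+0.294) = 0.001791
Wq = λ·E[S²]/(2(1−ρ)) = 21.86·0.001791/(2·0.1868) = 0.10477 hr

Final: 0.10477 hr


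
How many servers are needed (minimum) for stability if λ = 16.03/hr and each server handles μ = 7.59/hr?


Stability requires cμ > λ ⇔ c > λ/μ.
λ/μ = 16.03/7.59 = 2.1120
Minimum integer c = ⌊2.1120⌋ + 1 = 3
Check: 3·7.59 = 22.77 > 16.03, while 2·7.59 = 15.18 ≤ 16.03

Final: 3 servers


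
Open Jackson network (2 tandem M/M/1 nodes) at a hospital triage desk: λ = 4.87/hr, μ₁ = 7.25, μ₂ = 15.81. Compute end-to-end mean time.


Each node sees arrival rate λ = 4.87/hr (tandem ⇒ throughput preserved).
W₁ = 1/(μ₁−λ) = 1/(7.25−4.87) = 0.42017 hr
W₂ = 1/(μ₂−λ) = 1/(15.81−4.87) = 0.09141 hr
W_total = W₁ + W₂ = 0.42017 + 0.09141 = 0.51158 hr

Final: 0.51158 hr


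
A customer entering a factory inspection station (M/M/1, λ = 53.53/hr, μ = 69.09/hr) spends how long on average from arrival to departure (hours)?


W = 1/(μ−λ) = 1/(69.09 − 53.53) = 1/15.56 = 0.06427 hr

Final: 0.06427 hr


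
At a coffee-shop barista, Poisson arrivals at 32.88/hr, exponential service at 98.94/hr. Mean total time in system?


W = 1/(μ−λ) = 1/(98.94 − 32.88) = 1/66.06 = 0.01514 hr

Final: 0.01514 hr
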